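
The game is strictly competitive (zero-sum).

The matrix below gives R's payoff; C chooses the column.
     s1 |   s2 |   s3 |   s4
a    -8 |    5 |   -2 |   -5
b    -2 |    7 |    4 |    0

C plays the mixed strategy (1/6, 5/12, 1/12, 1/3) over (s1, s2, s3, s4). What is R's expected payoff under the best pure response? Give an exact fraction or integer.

35/12

a: (-8)·(1/6) + (5)·(5/12) + (-2)·(1/12) + (-5)·(1/3) = -13/12.
b: (-2)·(1/6) + (7)·(5/12) + (4)·(1/12) + (0)·(1/3) = 35/12.
The best pure response is b with expected payoff 35/12.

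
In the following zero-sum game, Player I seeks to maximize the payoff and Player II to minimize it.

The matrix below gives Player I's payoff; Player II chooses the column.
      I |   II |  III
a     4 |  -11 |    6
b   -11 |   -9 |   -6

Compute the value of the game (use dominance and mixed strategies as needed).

-157/17

Column III is strictly dominated by I for Player II (it gives Player I more in every row).
The remaining 2×2 game on (a, b) × (I, II) has no saddle point. Let Player I play a with probability p; indifference gives 4p − 11(1−p) = −11p − 9(1−p), so p = 2/17.
Similarly Player II's optimal q on I is 2/17, and the value is 4·(2/17) + (-11)·(15/17) = -157/17.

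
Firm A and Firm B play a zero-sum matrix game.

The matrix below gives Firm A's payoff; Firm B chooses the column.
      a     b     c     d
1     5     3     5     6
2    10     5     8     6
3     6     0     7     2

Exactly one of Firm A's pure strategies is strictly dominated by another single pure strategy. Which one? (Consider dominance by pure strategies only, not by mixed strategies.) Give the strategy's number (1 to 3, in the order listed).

Compare 3 with 2: 10 > 6, 5 > 0, 8 > 7, 6 > 2.
So 2 strictly dominates 3 for Firm A; 3 is strictly dominated.

3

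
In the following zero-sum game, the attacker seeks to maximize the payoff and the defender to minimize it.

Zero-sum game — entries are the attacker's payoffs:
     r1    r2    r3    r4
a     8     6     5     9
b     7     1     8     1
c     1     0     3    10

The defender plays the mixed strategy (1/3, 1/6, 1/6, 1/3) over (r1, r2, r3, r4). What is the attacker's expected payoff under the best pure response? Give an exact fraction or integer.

15/2

a: (8)·(1/3) + (6)·(1/6) + (5)·(1/6) + (9)·(1/3) = 15/2.
b: (7)·(1/3) + (1)·(1/6) + (8)·(1/6) + (1)·(1/3) = 25/6.
c: (1)·(1/3) + (0)·(1/6) + (3)·(1/6) + (10)·(1/3) = 25/6.
The best pure response is a with expected payoff 15/2.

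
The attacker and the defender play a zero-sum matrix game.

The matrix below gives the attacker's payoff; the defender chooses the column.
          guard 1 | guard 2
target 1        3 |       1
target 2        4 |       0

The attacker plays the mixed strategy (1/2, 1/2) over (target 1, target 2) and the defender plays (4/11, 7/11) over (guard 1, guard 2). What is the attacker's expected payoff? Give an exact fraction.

35/22

Against (4/11, 7/11), each row's expected payoff is target 1: 19/11; target 2: 16/11.
Taking the (1/2, 1/2)-weighted average: (1/2)·(19/11) + (1/2)·(16/11) = 35/22.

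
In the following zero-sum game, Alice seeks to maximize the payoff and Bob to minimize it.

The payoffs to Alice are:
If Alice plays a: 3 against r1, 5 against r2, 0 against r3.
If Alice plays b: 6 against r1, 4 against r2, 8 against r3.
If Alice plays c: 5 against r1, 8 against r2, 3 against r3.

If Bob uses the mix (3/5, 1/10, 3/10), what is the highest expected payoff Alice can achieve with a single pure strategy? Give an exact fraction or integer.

32/5

a: (3)·(3/5) + (5)·(1/10) + (0)·(3/10) = 23/10.
b: (6)·(3/5) + (4)·(1/10) + (8)·(3/10) = 32/5.
c: (5)·(3/5) + (8)·(1/10) + (3)·(3/10) = 47/10.
The best pure response is b with expected payoff 32/5.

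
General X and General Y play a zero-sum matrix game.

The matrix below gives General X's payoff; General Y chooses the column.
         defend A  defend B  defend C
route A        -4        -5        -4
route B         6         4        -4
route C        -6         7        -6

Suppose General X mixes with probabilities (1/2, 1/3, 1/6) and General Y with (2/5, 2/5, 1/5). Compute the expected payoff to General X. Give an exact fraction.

-19/15

Against (2/5, 2/5, 1/5), each row's expected payoff is route A: -22/5; route B: 16/5; route C: -4/5.
Taking the (1/2, 1/3, 1/6)-weighted average: (1/2)·(-22/5) + (1/3)·(16/5) + (1/6)·(-4/5) = -19/15.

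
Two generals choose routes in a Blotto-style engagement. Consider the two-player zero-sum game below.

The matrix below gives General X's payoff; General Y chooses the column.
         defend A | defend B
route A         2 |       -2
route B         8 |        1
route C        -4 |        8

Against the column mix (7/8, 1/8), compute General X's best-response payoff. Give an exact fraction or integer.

57/8

route A: (2)·(7/8) + (-2)·(1/8) = 3/2.
route B: (8)·(7/8) + (1)·(1/8) = 57/8.
route C: (-4)·(7/8) + (8)·(1/8) = -5/2.
The best pure response is route B with expected payoff 57/8.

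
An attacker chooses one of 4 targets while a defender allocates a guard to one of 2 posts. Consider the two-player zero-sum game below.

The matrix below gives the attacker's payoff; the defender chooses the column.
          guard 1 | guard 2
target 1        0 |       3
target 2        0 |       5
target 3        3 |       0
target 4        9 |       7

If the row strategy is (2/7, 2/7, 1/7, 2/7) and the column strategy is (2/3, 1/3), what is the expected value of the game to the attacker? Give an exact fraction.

Against (2/3, 1/3), each row's expected payoff is target 1: 1; target 2: 5/3; target 3: 2; target 4: 25/3.
Taking the (2/7, 2/7, 1/7, 2/7)-weighted average: (2/7)·(1) + (2/7)·(5/3) + (1/7)·(2) + (2/7)·(25/3) = 24/7.

24/7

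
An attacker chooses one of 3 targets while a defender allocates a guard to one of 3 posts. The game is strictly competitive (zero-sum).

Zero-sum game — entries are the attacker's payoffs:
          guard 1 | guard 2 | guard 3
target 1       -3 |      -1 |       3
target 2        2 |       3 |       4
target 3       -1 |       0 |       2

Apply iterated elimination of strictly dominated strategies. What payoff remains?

Column guard 2 is strictly dominated by guard 1 for the defender (-3<-1, 2<3, -1<0); eliminate guard 2.
Column guard 3 is strictly dominated by guard 1 for the defender (-3<3, 2<4, -1<2); eliminate guard 3.
Row target 1 is strictly dominated by row target 2 (2>-3); eliminate target 1.
Row target 3 is strictly dominated by row target 2 (2>-1); eliminate target 3.
Only (target 2, guard 1) remains, with payoff 2.

2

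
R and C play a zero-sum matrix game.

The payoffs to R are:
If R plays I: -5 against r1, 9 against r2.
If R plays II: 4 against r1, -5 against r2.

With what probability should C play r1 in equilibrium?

14/23

Row minima are -5 and -5, so R's maximin is -5; column maxima are 4 and 9, so C's minimax is 4. These differ, so the equilibrium is in mixed strategies.
Let C play r1 with probability q. R is indifferent when −5q + 9(1−q) = 4q − 5(1−q), giving q = 14/23.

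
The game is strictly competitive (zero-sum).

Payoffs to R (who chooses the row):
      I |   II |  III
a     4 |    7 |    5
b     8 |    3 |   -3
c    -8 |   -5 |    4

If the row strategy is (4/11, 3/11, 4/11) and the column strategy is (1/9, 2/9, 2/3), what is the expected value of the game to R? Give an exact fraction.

68/33

Against (1/9, 2/9, 2/3), each row's expected payoff is a: 16/3; b: -4/9; c: 2/3.
Taking the (4/11, 3/11, 4/11)-weighted average: (4/11)·(16/3) + (3/11)·(-4/9) + (4/11)·(2/3) = 68/33.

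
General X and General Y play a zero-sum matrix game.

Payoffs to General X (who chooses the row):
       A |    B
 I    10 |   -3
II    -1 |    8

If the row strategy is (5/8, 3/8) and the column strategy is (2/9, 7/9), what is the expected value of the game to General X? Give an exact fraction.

157/72

Against (2/9, 7/9), each row's expected payoff is I: -1/9; II: 6.
Taking the (5/8, 3/8)-weighted average: (5/8)·(-1/9) + (3/8)·(6) = 157/72.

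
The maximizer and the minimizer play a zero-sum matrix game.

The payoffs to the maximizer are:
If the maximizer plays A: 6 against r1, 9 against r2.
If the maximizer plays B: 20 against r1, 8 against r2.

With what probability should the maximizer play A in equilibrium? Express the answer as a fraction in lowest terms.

Row minima are 6 and 8, so the maximizer's maximin is 8; column maxima are 20 and 9, so the minimizer's minimax is 9. These differ, so the equilibrium is in mixed strategies.
Let the maximizer play A with probability p. The minimizer is indifferent when 6p + 20(1−p) = 9p + 8(1−p), giving p = 4/5.

4/5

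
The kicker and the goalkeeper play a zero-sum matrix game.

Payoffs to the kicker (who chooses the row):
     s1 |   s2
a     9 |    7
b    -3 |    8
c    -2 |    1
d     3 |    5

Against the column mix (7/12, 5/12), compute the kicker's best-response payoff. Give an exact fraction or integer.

49/6

a: (9)·(7/12) + (7)·(5/12) = 49/6.
b: (-3)·(7/12) + (8)·(5/12) = 19/12.
c: (-2)·(7/12) + (1)·(5/12) = -3/4.
d: (3)·(7/12) + (5)·(5/12) = 23/6.
The best pure response is a with expected payoff 49/6.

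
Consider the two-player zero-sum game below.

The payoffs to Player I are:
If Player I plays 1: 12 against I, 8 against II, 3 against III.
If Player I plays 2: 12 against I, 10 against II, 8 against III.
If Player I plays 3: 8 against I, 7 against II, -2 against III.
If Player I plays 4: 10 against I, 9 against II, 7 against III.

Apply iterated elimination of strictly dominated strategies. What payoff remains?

8

Column II is strictly dominated by III for Player II (3<8, 8<10, -2<7, 7<9); eliminate II.
Column I is strictly dominated by III for Player II (3<12, 8<12, -2<8, 7<10); eliminate I.
Row 1 is strictly dominated by row 2 (8>3); eliminate 1.
Row 3 is strictly dominated by row 2 (8>-2); eliminate 3.
Row 4 is strictly dominated by row 2 (8>7); eliminate 4.
Only (2, III) remains, with payoff 8.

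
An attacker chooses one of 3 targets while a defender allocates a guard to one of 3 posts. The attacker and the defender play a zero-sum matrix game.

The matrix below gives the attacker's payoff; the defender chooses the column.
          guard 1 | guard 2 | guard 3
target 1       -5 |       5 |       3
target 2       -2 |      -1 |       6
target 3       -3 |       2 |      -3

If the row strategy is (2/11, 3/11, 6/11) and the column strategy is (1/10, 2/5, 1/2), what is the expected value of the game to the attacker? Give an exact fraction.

Against (1/10, 2/5, 1/2), each row's expected payoff is target 1: 3; target 2: 12/5; target 3: -1.
Taking the (2/11, 3/11, 6/11)-weighted average: (2/11)·(3) + (3/11)·(12/5) + (6/11)·(-1) = 36/55.

36/55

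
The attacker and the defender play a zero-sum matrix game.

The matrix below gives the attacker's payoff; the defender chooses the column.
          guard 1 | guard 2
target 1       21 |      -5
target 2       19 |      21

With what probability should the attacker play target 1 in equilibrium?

Row minima are -5 and 19, so the attacker's maximin is 19; column maxima are 21 and 21, so the defender's minimax is 21. These differ, so the equilibrium is in mixed strategies.
Let the attacker play target 1 with probability p. The defender is indifferent when 21p + 19(1−p) = −5p + 21(1−p), giving p = 1/14.

1/14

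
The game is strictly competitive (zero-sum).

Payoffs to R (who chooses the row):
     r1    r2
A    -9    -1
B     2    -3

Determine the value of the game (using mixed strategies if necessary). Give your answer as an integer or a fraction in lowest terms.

Row minima are -9 and -3, so R's maximin is -3; column maxima are 2 and -1, so C's minimax is -1. These differ, so the equilibrium is in mixed strategies.
Let R play A with probability p. C is indifferent when −9p + 2(1−p) = −p − 3(1−p), giving p = 5/13.
Let C play r1 with probability q. R is indifferent when −9q − (1−q) = 2q − 3(1−q), giving q = 2/13.
The value is -9·(2/13) + (-1)·(11/13) = -29/13.

-29/13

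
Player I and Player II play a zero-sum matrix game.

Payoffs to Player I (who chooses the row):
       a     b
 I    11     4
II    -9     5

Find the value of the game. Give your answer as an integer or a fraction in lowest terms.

13/3

Row minima are 4 and -9, so Player I's maximin is 4; column maxima are 11 and 5, so Player II's minimax is 5. These differ, so the equilibrium is in mixed strategies.
Let Player I play I with probability p. Player II is indifferent when 11p − 9(1−p) = 4p + 5(1−p), giving p = 2/3.
Let Player II play a with probability q. Player I is indifferent when 11q + 4(1−q) = −9q + 5(1−q), giving q = 1/21.
The value is 11·(1/21) + (4)·(20/21) = 13/3.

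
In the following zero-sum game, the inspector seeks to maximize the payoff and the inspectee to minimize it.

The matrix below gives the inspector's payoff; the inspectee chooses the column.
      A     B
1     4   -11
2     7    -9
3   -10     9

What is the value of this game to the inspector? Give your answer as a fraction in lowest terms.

-27/35

Row 1 is strictly dominated by row 2, so the inspector never plays it.
The remaining 2×2 game on (2, 3) × (A, B) has no saddle point. Let the inspector play 2 with probability p; indifference gives 7p − 10(1−p) = −9p + 9(1−p), so p = 19/35.
Similarly the inspectee's optimal q on A is 18/35, and the value is 7·(18/35) + (-9)·(17/35) = -27/35.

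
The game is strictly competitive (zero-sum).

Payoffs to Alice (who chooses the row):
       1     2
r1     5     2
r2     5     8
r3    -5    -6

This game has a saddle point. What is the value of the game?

Row minima: 2, 5, -6 → Alice's maximin is 5.
Column maxima: 5, 8 → Bob's minimax is 5.
They coincide at (r2, 1), so the value is 5.

5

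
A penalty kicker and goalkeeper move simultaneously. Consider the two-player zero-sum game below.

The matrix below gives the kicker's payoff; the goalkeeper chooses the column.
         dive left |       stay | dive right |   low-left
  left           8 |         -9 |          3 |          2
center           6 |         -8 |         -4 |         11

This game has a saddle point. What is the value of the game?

Row minima: -9, -8 → the kicker's maximin is -8.
Column maxima: 8, -8, 3, 11 → the goalkeeper's minimax is -8.
They coincide at (center, stay), so the value is -8.

-8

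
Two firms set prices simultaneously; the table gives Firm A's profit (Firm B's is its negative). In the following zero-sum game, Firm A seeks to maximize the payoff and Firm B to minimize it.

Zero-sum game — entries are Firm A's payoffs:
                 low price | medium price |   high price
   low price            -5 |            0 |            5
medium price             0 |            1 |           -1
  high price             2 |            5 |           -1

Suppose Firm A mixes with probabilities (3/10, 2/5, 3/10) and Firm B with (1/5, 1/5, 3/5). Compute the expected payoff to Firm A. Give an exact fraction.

17/25

Against (1/5, 1/5, 3/5), each row's expected payoff is low price: 2; medium price: -2/5; high price: 4/5.
Taking the (3/10, 2/5, 3/10)-weighted average: (3/10)·(2) + (2/5)·(-2/5) + (3/10)·(4/5) = 17/25.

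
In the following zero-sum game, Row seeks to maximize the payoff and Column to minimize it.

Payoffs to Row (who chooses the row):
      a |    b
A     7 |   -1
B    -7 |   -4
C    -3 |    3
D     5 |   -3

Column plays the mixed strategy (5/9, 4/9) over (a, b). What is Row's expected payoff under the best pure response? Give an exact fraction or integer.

31/9

A: (7)·(5/9) + (-1)·(4/9) = 31/9.
B: (-7)·(5/9) + (-4)·(4/9) = -17/3.
C: (-3)·(5/9) + (3)·(4/9) = -1/3.
D: (5)·(5/9) + (-3)·(4/9) = 13/9.
The best pure response is A with expected payoff 31/9.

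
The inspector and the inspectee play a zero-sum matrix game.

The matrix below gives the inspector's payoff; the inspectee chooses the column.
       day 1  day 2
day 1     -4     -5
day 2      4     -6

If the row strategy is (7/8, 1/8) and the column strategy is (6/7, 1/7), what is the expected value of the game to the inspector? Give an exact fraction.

-185/56

Against (6/7, 1/7), each row's expected payoff is day 1: -29/7; day 2: 18/7.
Taking the (7/8, 1/8)-weighted average: (7/8)·(-29/7) + (1/8)·(18/7) = -185/56.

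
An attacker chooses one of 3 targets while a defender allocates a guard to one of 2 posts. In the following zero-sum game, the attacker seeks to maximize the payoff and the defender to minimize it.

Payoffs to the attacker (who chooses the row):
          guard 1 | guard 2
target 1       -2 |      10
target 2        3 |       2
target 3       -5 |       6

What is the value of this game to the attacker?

Row target 3 is strictly dominated by row target 1, so the attacker never plays it.
The remaining 2×2 game on (target 1, target 2) × (guard 1, guard 2) has no saddle point. Let the attacker play target 1 with probability p; indifference gives −2p + 3(1−p) = 10p + 2(1−p), so p = 1/13.
Similarly the defender's optimal q on guard 1 is 8/13, and the value is -2·(8/13) + (10)·(5/13) = 34/13.

34/13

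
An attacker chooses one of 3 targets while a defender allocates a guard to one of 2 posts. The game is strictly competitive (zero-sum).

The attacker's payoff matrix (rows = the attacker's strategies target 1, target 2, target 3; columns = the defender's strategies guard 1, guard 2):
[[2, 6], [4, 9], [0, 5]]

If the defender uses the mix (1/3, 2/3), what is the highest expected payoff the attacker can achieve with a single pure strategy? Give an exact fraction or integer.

22/3

target 1: (2)·(1/3) + (6)·(2/3) = 14/3.
target 2: (4)·(1/3) + (9)·(2/3) = 22/3.
target 3: (0)·(1/3) + (5)·(2/3) = 10/3.
The best pure response is target 2 with expected payoff 22/3.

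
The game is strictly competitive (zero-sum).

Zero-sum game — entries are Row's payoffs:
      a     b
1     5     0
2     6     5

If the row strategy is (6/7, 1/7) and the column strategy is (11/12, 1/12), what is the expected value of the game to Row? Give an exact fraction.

Against (11/12, 1/12), each row's expected payoff is 1: 55/12; 2: 71/12.
Taking the (6/7, 1/7)-weighted average: (6/7)·(55/12) + (1/7)·(71/12) = 401/84.

401/84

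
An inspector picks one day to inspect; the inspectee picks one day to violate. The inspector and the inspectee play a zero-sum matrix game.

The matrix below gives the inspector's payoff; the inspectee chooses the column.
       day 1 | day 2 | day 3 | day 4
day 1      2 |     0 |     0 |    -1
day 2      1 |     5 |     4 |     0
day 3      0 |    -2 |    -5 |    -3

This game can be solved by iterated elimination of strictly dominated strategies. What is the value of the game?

0

Column day 2 is strictly dominated by day 4 for the inspectee (-1<0, 0<5, -3<-2); eliminate day 2.
Column day 1 is strictly dominated by day 4 for the inspectee (-1<2, 0<1, -3<0); eliminate day 1.
Row day 1 is strictly dominated by row day 2 (4>0, 0>-1); eliminate day 1.
Row day 3 is strictly dominated by row day 2 (4>-5, 0>-3); eliminate day 3.
Column day 3 is strictly dominated by day 4 for the inspectee (0<4); eliminate day 3.
Only (day 2, day 4) remains, with payoff 0.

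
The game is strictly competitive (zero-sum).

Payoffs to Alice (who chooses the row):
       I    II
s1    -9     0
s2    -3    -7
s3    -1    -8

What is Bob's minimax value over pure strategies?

The worst case (largest entry) in each column is I: -1, II: 0.
The best (smallest) of these is -1.

-1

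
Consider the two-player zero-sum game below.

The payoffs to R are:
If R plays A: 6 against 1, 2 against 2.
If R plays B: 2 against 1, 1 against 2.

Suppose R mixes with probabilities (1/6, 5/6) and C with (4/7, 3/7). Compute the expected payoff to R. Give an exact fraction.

85/42

Against (4/7, 3/7), each row's expected payoff is A: 30/7; B: 11/7.
Taking the (1/6, 5/6)-weighted average: (1/6)·(30/7) + (5/6)·(11/7) = 85/42.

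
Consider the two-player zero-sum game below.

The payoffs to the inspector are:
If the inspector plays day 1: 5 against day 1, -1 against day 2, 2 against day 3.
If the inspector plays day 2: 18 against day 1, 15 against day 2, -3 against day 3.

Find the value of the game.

9/7

Column day 1 is strictly dominated by day 2 for the inspectee (it gives the inspector more in every row).
The remaining 2×2 game on (day 1, day 2) × (day 2, day 3) has no saddle point. Let the inspector play day 1 with probability p; indifference gives −p + 15(1−p) = 2p − 3(1−p), so p = 6/7.
Similarly the inspectee's optimal q on day 2 is 5/21, and the value is -1·(5/21) + (2)·(16/21) = 9/7.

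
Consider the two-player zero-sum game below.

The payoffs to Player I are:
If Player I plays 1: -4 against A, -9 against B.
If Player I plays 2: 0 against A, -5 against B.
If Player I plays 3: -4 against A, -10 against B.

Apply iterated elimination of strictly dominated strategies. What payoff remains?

-5

Row 1 is strictly dominated by row 2 (0>-4, -5>-9); eliminate 1.
Row 3 is strictly dominated by row 2 (0>-4, -5>-10); eliminate 3.
Column A is strictly dominated by B for Player II (-5<0); eliminate A.
Only (2, B) remains, with payoff -5.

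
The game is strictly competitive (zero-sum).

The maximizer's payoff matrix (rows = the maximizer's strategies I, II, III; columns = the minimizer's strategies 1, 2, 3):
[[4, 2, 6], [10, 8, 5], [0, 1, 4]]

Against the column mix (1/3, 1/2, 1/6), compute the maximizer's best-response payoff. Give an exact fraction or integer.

49/6

I: (4)·(1/3) + (2)·(1/2) + (6)·(1/6) = 10/3.
II: (10)·(1/3) + (8)·(1/2) + (5)·(1/6) = 49/6.
III: (0)·(1/3) + (1)·(1/2) + (4)·(1/6) = 7/6.
The best pure response is II with expected payoff 49/6.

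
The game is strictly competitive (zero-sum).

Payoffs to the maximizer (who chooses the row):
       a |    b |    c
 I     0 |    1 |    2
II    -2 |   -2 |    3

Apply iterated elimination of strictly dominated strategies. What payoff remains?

Column c is strictly dominated by a for the minimizer (0<2, -2<3); eliminate c.
Row II is strictly dominated by row I (0>-2, 1>-2); eliminate II.
Column b is strictly dominated by a for the minimizer (0<1); eliminate b.
Only (I, a) remains, with payoff 0.

0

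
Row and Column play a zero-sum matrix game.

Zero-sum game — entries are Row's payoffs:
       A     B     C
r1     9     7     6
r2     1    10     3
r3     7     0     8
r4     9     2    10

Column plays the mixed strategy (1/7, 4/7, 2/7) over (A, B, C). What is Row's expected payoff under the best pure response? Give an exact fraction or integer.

7

r1: (9)·(1/7) + (7)·(4/7) + (6)·(2/7) = 7.
r2: (1)·(1/7) + (10)·(4/7) + (3)·(2/7) = 47/7.
r3: (7)·(1/7) + (0)·(4/7) + (8)·(2/7) = 23/7.
r4: (9)·(1/7) + (2)·(4/7) + (10)·(2/7) = 37/7.
The best pure response is r1 with expected payoff 7.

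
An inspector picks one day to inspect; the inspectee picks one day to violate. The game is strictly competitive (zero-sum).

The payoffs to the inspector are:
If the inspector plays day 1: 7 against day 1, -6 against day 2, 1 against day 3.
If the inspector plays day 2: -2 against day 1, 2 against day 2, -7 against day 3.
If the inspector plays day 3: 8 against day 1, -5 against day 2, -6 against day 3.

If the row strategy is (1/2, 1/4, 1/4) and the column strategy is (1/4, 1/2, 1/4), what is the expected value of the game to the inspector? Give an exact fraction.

Against (1/4, 1/2, 1/4), each row's expected payoff is day 1: -1; day 2: -5/4; day 3: -2.
Taking the (1/2, 1/4, 1/4)-weighted average: (1/2)·(-1) + (1/4)·(-5/4) + (1/4)·(-2) = -21/16.

-21/16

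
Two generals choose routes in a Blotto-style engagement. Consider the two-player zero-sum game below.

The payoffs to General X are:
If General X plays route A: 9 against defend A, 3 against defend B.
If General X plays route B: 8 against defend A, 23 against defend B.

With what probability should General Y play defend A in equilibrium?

20/21

Row minima are 3 and 8, so General X's maximin is 8; column maxima are 9 and 23, so General Y's minimax is 9. These differ, so the equilibrium is in mixed strategies.
Let General Y play defend A with probability q. General X is indifferent when 9q + 3(1−q) = 8q + 23(1−q), giving q = 20/21.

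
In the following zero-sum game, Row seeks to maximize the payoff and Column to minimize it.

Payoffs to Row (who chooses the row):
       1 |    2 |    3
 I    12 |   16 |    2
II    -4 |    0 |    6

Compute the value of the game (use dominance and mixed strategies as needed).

4

Column 2 is strictly dominated by 1 for Column (it gives Row more in every row).
The remaining 2×2 game on (I, II) × (1, 3) has no saddle point. Let Row play I with probability p; indifference gives 12p − 4(1−p) = 2p + 6(1−p), so p = 1/2.
Similarly Column's optimal q on 1 is 1/5, and the value is 12·(1/5) + (2)·(4/5) = 4.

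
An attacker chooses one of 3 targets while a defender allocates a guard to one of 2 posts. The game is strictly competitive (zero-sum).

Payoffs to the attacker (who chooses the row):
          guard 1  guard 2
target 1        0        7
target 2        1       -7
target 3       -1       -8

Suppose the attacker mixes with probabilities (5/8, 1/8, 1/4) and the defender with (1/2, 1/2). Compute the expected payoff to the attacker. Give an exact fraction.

Against (1/2, 1/2), each row's expected payoff is target 1: 7/2; target 2: -3; target 3: -9/2.
Taking the (5/8, 1/8, 1/4)-weighted average: (5/8)·(7/2) + (1/8)·(-3) + (1/4)·(-9/2) = 11/16.

11/16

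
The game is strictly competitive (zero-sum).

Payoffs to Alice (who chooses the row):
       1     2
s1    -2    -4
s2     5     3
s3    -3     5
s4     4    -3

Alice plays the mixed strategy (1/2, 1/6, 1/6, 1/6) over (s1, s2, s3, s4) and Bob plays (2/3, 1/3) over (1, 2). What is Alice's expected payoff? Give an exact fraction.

-7/18

Against (2/3, 1/3), each row's expected payoff is s1: -8/3; s2: 13/3; s3: -1/3; s4: 5/3.
Taking the (1/2, 1/6, 1/6, 1/6)-weighted average: (1/2)·(-8/3) + (1/6)·(13/3) + (1/6)·(-1/3) + (1/6)·(5/3) = -7/18.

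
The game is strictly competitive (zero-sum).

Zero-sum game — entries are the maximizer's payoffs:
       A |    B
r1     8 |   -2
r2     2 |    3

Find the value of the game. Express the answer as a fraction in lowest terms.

28/11

Row minima are -2 and 2, so the maximizer's maximin is 2; column maxima are 8 and 3, so the minimizer's minimax is 3. These differ, so the equilibrium is in mixed strategies.
Let the maximizer play r1 with probability p. The minimizer is indifferent when 8p + 2(1−p) = −2p + 3(1−p), giving p = 1/11.
Let the minimizer play A with probability q. The maximizer is indifferent when 8q − 2(1−q) = 2q + 3(1−q), giving q = 5/11.
The value is 8·(5/11) + (-2)·(6/11) = 28/11.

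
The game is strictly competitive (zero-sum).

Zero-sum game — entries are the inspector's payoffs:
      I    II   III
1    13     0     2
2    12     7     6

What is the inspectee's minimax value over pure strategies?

6

The worst case (largest entry) in each column is I: 13, II: 7, III: 6.
The best (smallest) of these is 6.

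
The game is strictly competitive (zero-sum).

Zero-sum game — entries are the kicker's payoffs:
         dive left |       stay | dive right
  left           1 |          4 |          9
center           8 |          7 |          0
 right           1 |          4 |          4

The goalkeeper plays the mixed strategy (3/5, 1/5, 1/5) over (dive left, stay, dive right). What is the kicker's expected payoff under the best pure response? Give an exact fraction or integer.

31/5

left: (1)·(3/5) + (4)·(1/5) + (9)·(1/5) = 16/5.
center: (8)·(3/5) + (7)·(1/5) + (0)·(1/5) = 31/5.
right: (1)·(3/5) + (4)·(1/5) + (4)·(1/5) = 11/5.
The best pure response is center with expected payoff 31/5.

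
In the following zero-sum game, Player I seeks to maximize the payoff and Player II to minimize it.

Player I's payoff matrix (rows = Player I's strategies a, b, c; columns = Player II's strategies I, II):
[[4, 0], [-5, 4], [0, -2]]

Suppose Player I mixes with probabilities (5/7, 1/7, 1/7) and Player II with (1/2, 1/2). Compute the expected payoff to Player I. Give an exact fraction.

17/14

Against (1/2, 1/2), each row's expected payoff is a: 2; b: -1/2; c: -1.
Taking the (5/7, 1/7, 1/7)-weighted average: (5/7)·(2) + (1/7)·(-1/2) + (1/7)·(-1) = 17/14.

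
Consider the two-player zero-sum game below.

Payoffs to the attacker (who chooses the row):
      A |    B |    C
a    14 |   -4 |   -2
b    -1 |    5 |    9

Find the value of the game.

11/4

Column C is strictly dominated by B for the defender (it gives the attacker more in every row).
The remaining 2×2 game on (a, b) × (A, B) has no saddle point. Let the attacker play a with probability p; indifference gives 14p − (1−p) = −4p + 5(1−p), so p = 1/4.
Similarly the defender's optimal q on A is 3/8, and the value is 14·(3/8) + (-4)·(5/8) = 11/4.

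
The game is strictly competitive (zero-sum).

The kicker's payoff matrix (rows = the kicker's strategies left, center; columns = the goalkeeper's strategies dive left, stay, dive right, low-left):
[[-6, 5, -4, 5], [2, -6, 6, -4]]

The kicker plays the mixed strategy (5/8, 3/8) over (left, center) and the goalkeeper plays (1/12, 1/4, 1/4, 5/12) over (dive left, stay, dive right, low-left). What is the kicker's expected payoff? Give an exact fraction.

Against (1/12, 1/4, 1/4, 5/12), each row's expected payoff is left: 11/6; center: -3/2.
Taking the (5/8, 3/8)-weighted average: (5/8)·(11/6) + (3/8)·(-3/2) = 7/12.

7/12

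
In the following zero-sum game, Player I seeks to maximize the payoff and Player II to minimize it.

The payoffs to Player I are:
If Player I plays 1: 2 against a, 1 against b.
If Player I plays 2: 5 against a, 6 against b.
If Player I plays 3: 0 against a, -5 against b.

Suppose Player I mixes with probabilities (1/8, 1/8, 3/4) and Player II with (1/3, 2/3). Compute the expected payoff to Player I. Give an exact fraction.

-13/8

Against (1/3, 2/3), each row's expected payoff is 1: 4/3; 2: 17/3; 3: -10/3.
Taking the (1/8, 1/8, 3/4)-weighted average: (1/8)·(4/3) + (1/8)·(17/3) + (3/4)·(-10/3) = -13/8.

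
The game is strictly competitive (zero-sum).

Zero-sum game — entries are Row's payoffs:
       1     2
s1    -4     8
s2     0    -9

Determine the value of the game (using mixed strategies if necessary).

Row minima are -4 and -9, so Row's maximin is -4; column maxima are 0 and 8, so Column's minimax is 0. These differ, so the equilibrium is in mixed strategies.
Let Row play s1 with probability p. Column is indifferent when −4p = 8p − 9(1−p), giving p = 3/7.
Let Column play 1 with probability q. Row is indifferent when −4q + 8(1−q) = −9(1−q), giving q = 17/21.
The value is -4·(17/21) + (8)·(4/21) = -12/7.

-12/7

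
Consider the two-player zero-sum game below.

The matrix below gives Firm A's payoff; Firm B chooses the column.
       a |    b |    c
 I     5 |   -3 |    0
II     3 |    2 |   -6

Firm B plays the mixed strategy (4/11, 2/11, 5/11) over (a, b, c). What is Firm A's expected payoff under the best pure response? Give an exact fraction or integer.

I: (5)·(4/11) + (-3)·(2/11) + (0)·(5/11) = 14/11.
II: (3)·(4/11) + (2)·(2/11) + (-6)·(5/11) = -14/11.
The best pure response is I with expected payoff 14/11.

14/11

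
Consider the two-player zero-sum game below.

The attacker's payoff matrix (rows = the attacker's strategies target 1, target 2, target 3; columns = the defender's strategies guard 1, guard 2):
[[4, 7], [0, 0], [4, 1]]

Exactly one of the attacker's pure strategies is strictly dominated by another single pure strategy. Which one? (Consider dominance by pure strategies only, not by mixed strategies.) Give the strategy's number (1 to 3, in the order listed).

2

Compare target 2 with target 1: 4 > 0, 7 > 0.
So target 1 strictly dominates target 2 for the attacker; target 2 is strictly dominated.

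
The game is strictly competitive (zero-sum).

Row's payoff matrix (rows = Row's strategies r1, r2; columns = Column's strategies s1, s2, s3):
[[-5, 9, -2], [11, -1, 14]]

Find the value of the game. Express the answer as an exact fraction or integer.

47/13

Column s3 is strictly dominated by s1 for Column (it gives Row more in every row).
The remaining 2×2 game on (r1, r2) × (s1, s2) has no saddle point. Let Row play r1 with probability p; indifference gives −5p + 11(1−p) = 9p − (1−p), so p = 6/13.
Similarly Column's optimal q on s1 is 5/13, and the value is -5·(5/13) + (9)·(8/13) = 47/13.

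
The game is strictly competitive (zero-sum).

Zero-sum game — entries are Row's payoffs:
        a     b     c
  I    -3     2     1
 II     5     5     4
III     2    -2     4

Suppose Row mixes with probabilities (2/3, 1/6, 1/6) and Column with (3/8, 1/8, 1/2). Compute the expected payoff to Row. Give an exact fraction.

11/12

Against (3/8, 1/8, 1/2), each row's expected payoff is I: -3/8; II: 9/2; III: 5/2.
Taking the (2/3, 1/6, 1/6)-weighted average: (2/3)·(-3/8) + (1/6)·(9/2) + (1/6)·(5/2) = 11/12.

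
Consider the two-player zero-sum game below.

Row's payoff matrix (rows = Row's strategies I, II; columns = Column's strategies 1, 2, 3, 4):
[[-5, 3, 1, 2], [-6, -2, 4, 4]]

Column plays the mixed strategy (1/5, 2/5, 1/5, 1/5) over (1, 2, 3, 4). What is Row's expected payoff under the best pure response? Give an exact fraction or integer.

I: (-5)·(1/5) + (3)·(2/5) + (1)·(1/5) + (2)·(1/5) = 4/5.
II: (-6)·(1/5) + (-2)·(2/5) + (4)·(1/5) + (4)·(1/5) = -2/5.
The best pure response is I with expected payoff 4/5.

4/5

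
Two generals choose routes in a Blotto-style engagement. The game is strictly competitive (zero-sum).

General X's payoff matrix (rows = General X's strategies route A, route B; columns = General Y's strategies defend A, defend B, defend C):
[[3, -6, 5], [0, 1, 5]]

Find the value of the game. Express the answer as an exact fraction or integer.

Column defend C is strictly dominated by defend A for General Y (it gives General X more in every row).
The remaining 2×2 game on (route A, route B) × (defend A, defend B) has no saddle point. Let General X play route A with probability p; indifference gives 3p = −6p + (1−p), so p = 1/10.
Similarly General Y's optimal q on defend A is 7/10, and the value is 3·(7/10) + (-6)·(3/10) = 3/10.

3/10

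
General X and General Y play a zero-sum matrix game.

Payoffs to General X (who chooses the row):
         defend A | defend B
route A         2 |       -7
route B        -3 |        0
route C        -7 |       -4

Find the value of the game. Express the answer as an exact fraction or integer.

Row route C is strictly dominated by row route B, so General X never plays it.
The remaining 2×2 game on (route A, route B) × (defend A, defend B) has no saddle point. Let General X play route A with probability p; indifference gives 2p − 3(1−p) = −7p, so p = 1/4.
Similarly General Y's optimal q on defend A is 7/12, and the value is 2·(7/12) + (-7)·(5/12) = -7/4.

-7/4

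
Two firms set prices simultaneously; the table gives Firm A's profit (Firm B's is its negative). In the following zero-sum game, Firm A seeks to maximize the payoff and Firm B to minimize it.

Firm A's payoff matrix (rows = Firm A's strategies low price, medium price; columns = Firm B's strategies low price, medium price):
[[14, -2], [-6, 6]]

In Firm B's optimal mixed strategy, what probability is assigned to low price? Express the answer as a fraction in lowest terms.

2/7

Row minima are -2 and -6, so Firm A's maximin is -2; column maxima are 14 and 6, so Firm B's minimax is 6. These differ, so the equilibrium is in mixed strategies.
Let Firm B play low price with probability q. Firm A is indifferent when 14q − 2(1−q) = −6q + 6(1−q), giving q = 2/7.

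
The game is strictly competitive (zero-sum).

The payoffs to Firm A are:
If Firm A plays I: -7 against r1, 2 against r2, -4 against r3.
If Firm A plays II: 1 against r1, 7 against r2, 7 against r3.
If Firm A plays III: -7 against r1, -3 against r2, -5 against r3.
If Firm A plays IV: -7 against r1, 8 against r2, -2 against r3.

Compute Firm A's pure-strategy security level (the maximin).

1

The worst-case payoff for each row is I: -7, II: 1, III: -7, IV: -7.
The best of these is 1.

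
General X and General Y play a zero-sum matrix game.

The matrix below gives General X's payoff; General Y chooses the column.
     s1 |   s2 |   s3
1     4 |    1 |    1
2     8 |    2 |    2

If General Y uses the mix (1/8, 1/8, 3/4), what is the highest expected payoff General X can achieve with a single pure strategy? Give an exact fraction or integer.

1: (4)·(1/8) + (1)·(1/8) + (1)·(3/4) = 11/8.
2: (8)·(1/8) + (2)·(1/8) + (2)·(3/4) = 11/4.
The best pure response is 2 with expected payoff 11/4.

11/4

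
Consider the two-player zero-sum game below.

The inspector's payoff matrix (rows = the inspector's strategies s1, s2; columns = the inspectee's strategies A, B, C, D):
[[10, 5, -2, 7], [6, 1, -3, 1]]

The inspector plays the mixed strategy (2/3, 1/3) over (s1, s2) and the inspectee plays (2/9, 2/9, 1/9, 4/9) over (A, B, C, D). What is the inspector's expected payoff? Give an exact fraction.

127/27

Against (2/9, 2/9, 1/9, 4/9), each row's expected payoff is s1: 56/9; s2: 5/3.
Taking the (2/3, 1/3)-weighted average: (2/3)·(56/9) + (1/3)·(5/3) = 127/27.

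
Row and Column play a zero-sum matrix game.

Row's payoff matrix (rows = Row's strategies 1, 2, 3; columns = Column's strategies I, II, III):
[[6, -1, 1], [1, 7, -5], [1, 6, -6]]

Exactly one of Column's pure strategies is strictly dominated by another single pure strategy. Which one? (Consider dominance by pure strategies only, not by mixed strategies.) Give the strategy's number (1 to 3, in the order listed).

Column prefers columns that give Row less. Compare I with III: 1 < 6, -5 < 1, -6 < 1.
So III strictly dominates I for Column; I is strictly dominated.

1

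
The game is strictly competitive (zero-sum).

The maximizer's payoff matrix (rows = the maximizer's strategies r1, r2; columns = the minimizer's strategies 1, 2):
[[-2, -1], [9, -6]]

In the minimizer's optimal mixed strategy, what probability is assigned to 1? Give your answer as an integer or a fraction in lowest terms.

Row minima are -2 and -6, so the maximizer's maximin is -2; column maxima are 9 and -1, so the minimizer's minimax is -1. These differ, so the equilibrium is in mixed strategies.
Let the minimizer play 1 with probability q. The maximizer is indifferent when −2q − (1−q) = 9q − 6(1−q), giving q = 5/16.

5/16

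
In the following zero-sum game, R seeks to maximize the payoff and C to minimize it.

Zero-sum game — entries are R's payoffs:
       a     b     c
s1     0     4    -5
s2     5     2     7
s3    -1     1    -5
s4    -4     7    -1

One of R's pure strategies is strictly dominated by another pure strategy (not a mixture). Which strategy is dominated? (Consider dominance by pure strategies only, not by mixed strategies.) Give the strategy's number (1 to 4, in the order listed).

Compare s3 with s2: 5 > -1, 2 > 1, 7 > -5.
So s2 strictly dominates s3 for R; s3 is strictly dominated.

3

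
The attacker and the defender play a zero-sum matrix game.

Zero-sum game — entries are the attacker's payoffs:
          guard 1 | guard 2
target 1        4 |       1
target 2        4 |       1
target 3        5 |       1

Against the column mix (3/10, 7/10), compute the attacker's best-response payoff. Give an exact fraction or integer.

target 1: (4)·(3/10) + (1)·(7/10) = 19/10.
target 2: (4)·(3/10) + (1)·(7/10) = 19/10.
target 3: (5)·(3/10) + (1)·(7/10) = 11/5.
The best pure response is target 3 with expected payoff 11/5.

11/5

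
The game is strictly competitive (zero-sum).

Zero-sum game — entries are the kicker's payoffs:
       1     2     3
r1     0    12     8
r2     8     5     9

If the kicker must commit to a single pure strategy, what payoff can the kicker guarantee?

5

The worst-case payoff for each row is r1: 0, r2: 5.
The best of these is 5.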